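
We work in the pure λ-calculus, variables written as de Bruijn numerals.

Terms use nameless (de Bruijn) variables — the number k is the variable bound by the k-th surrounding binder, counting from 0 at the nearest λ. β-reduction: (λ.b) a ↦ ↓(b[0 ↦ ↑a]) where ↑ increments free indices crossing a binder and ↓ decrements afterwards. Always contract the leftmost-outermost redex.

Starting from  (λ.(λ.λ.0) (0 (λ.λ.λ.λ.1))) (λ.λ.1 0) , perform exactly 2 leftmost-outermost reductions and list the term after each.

Answer: after 2 steps: λ.0

Derivation:
  start: (λ.(λ.λ.0) (0 (λ.λ.λ.λ.1))) (λ.λ.1 0)
  →1  (λ.λ.0) ((λ.λ.1 0) (λ.λ.λ.λ.1))
  →2  λ.0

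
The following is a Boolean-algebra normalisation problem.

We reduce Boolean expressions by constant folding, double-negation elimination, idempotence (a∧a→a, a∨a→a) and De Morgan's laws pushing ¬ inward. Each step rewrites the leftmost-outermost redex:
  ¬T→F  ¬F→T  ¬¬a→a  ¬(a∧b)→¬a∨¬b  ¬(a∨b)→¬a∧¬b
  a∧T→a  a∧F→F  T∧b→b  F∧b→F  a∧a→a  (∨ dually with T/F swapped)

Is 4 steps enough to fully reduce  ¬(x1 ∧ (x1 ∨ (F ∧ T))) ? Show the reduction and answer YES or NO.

Answer: NO — after 4 steps the term is ¬x1 ∨ (¬x1 ∧ (T ∨ ¬T)), not yet normal

Working:
  start: ¬(x1 ∧ (x1 ∨ (F ∧ T)))
  →1  ¬x1 ∨ ¬(x1 ∨ (F ∧ T))
  →2  ¬x1 ∨ (¬x1 ∧ ¬(F ∧ T))
  →3  ¬x1 ∨ (¬x1 ∧ (¬F ∨ ¬T))
  →4  ¬x1 ∨ (¬x1 ∧ (T ∨ ¬T))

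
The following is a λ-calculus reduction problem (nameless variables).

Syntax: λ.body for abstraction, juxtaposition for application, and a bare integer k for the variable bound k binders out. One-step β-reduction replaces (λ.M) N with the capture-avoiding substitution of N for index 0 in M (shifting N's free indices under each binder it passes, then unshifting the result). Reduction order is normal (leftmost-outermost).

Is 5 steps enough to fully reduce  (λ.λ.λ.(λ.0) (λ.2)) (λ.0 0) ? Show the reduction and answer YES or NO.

Answer: YES — reaches normal form λ.λ.λ.2 in 2 ≤ 5 steps

Reduction:
  start: (λ.λ.λ.(λ.0) (λ.2)) (λ.0 0)
  →1  λ.λ.(λ.0) (λ.2)
  →2  λ.λ.λ.2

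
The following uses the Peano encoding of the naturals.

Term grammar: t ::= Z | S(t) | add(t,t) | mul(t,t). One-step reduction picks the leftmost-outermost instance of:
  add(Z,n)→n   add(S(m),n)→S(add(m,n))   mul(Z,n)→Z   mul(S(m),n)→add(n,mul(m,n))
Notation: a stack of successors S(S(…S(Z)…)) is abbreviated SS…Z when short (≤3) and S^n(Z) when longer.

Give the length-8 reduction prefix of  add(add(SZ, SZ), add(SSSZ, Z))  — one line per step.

  start: add(add(SZ, SZ), add(SSSZ, Z))
  [1] add(S(add(Z, SZ)), add(SSSZ, Z))
  [2] S(add(add(Z, SZ), add(SSSZ, Z)))
  [3] S(add(SZ, add(SSSZ, Z)))
  [4] S(S(add(Z, add(SSSZ, Z))))
  [5] S(S(add(SSSZ, Z)))
  [6] S(S(S(add(SSZ, Z))))
  [7] S(S(S(S(add(SZ, Z)))))
  [8] S(S(S(S(S(add(Z, Z))))))

Answer: after 8 steps: S(S(S(S(S(add(Z, Z))))))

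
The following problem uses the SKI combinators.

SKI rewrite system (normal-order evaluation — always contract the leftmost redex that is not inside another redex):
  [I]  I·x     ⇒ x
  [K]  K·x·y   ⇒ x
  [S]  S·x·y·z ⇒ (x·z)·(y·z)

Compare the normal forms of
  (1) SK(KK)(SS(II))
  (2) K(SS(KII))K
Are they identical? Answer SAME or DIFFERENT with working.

Answer: SAME — A ⇓ SSI, B ⇓ SSI

Reduction:
Term A:
  start: SK(KK)(SS(II))
  step 1: K(SS(II))(KK(SS(II)))
  step 2: SS(II)
  step 3: SSI

Term B:
  start: K(SS(KII))K
  step 1: SS(KII)
  step 2: SSI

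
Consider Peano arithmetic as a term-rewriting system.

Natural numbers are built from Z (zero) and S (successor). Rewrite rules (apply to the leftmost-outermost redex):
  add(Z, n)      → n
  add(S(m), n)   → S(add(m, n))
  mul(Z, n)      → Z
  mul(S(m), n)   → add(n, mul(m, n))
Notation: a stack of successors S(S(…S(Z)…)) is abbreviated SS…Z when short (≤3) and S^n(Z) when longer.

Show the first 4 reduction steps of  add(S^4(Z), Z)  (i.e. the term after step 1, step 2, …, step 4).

Answer: after 4 steps: S(S(S(S(add(Z, Z)))))

Reduction:
  start: add(S^4(Z), Z)
  →1  S(add(SSSZ, Z))
  →2  S(S(add(SSZ, Z)))
  →3  S(S(S(add(SZ, Z))))
  →4  S(S(S(S(add(Z, Z)))))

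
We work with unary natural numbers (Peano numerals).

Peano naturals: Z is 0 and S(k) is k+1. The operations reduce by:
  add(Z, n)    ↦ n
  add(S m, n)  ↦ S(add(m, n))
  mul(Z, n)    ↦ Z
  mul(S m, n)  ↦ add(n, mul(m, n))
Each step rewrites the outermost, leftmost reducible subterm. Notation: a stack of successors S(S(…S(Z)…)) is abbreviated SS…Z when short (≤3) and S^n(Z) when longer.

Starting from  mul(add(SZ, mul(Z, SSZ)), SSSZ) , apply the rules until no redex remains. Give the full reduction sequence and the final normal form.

  start: mul(add(SZ, mul(Z, SSZ)), SSSZ)
  →1  mul(S(add(Z, mul(Z, SSZ))), SSSZ)
  →2  add(SSSZ, mul(add(Z, mul(Z, SSZ)), SSSZ))
  →3  S(add(SSZ, mul(add(Z, mul(Z, SSZ)), SSSZ)))
  →4  S(S(add(SZ, mul(add(Z, mul(Z, SSZ)), SSSZ))))
  →5  S(S(S(add(Z, mul(add(Z, mul(Z, SSZ)), SSSZ)))))
  →6  S(S(S(mul(add(Z, mul(Z, SSZ)), SSSZ))))
  →7  S(S(S(mul(mul(Z, SSZ), SSSZ))))
  →8  S(S(S(mul(Z, SSSZ))))
  →9  SSSZ

Answer: normal form = SSSZ  (in 9 steps)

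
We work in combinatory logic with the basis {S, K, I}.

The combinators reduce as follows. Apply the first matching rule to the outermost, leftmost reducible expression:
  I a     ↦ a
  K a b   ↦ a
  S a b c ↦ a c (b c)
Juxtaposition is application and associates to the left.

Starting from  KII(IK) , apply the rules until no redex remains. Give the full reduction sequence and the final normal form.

Answer: normal form = K  (in 3 steps)

Derivation:
  start: KII(IK)
  step 1: I(IK)
  step 2: IK
  step 3: K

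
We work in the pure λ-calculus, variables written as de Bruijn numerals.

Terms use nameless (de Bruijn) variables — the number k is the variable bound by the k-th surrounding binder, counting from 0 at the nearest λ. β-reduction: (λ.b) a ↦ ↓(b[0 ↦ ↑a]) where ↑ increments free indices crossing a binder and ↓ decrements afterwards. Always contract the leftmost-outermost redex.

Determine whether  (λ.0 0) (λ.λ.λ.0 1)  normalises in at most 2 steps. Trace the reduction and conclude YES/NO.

  start: (λ.0 0) (λ.λ.λ.0 1)
  →1  (λ.λ.λ.0 1) (λ.λ.λ.0 1)
  →2  λ.λ.0 1

Answer: YES — reaches normal form λ.λ.0 1 in 2 ≤ 2 steps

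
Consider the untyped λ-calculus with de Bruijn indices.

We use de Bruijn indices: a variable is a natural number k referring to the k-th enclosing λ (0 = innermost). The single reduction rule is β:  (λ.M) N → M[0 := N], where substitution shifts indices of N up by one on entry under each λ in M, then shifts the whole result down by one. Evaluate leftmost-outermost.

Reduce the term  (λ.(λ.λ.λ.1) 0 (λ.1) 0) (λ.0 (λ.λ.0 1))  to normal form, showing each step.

  start: (λ.(λ.λ.λ.1) 0 (λ.1) 0) (λ.0 (λ.λ.0 1))
  →1  (λ.λ.λ.1) (λ.0 (λ.λ.0 1)) (λ.λ.0 (λ.λ.0 1)) (λ.0 (λ.λ.0 1))
  →2  (λ.λ.1) (λ.λ.0 (λ.λ.0 1)) (λ.0 (λ.λ.0 1))
  →3  (λ.λ.λ.0 (λ.λ.0 1)) (λ.0 (λ.λ.0 1))
  →4  λ.λ.0 (λ.λ.0 1)

Answer: normal form = λ.λ.0 (λ.λ.0 1)  (in 4 steps)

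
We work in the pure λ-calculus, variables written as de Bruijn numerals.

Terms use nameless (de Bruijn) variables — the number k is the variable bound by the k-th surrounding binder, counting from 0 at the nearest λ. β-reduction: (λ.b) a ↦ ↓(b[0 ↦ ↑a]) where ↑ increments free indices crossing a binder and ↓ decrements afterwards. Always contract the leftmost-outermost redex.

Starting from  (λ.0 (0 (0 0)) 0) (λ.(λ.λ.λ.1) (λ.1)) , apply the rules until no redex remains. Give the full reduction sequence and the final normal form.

  start: (λ.0 (0 (0 0)) 0) (λ.(λ.λ.λ.1) (λ.1))
  step 1: (λ.(λ.λ.λ.1) (λ.1)) ((λ.(λ.λ.λ.1) (λ.1)) ((λ.(λ.λ.λ.1) (λ.1)) (λ.(λ.λ.λ.1) (λ.1)))) (λ.(λ.λ.λ.1) (λ.1))
  step 2: (λ.λ.λ.1) (λ.(λ.(λ.λ.λ.1) (λ.1)) ((λ.(λ.λ.λ.1) (λ.1)) (λ.(λ.λ.λ.1) (λ.1)))) (λ.(λ.λ.λ.1) (λ.1))
  step 3: (λ.λ.1) (λ.(λ.λ.λ.1) (λ.1))
  step 4: λ.λ.(λ.λ.λ.1) (λ.1)
  step 5: λ.λ.λ.λ.1

Answer: normal form = λ.λ.λ.λ.1  (in 5 steps)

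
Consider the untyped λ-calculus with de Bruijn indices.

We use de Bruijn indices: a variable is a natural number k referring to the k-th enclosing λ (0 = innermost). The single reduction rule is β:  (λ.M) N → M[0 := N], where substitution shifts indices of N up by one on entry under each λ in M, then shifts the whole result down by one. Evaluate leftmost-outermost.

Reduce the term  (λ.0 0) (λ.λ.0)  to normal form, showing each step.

Answer: normal form = λ.0  (in 2 steps)

Derivation:
  start: (λ.0 0) (λ.λ.0)
  →1  (λ.λ.0) (λ.λ.0)
  →2  λ.0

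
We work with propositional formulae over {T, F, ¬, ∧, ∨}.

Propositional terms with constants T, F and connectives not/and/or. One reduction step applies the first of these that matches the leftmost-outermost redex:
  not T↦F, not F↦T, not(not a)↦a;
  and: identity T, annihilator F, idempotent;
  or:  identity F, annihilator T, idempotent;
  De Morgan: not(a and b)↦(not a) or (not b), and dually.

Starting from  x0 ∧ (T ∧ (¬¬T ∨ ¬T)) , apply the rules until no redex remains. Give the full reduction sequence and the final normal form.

  start: x0 ∧ (T ∧ (¬¬T ∨ ¬T))
  →1  x0 ∧ (¬¬T ∨ ¬T)
  →2  x0 ∧ (T ∨ ¬T)
  →3  x0 ∧ T
  →4  x0

Answer: normal form = x0  (in 4 steps)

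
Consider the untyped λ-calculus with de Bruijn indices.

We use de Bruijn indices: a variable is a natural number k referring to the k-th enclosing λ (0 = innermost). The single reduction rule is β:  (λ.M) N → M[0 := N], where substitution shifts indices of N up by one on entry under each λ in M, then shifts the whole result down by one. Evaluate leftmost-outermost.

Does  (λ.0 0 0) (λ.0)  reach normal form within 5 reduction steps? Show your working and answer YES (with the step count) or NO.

Answer: YES — reaches normal form λ.0 in 3 ≤ 5 steps

Working:
  start: (λ.0 0 0) (λ.0)
  step 1: (λ.0) (λ.0) (λ.0)
  step 2: (λ.0) (λ.0)
  step 3: λ.0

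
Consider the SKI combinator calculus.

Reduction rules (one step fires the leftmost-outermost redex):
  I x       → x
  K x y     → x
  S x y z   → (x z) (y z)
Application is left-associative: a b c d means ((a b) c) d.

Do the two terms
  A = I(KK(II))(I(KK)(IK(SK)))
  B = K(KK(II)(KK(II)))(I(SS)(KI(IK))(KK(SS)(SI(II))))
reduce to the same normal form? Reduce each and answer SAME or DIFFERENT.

Term A:
  start: I(KK(II))(I(KK)(IK(SK)))
  [1] KK(II)(I(KK)(IK(SK)))
  [2] K(I(KK)(IK(SK)))
  [3] K(KK(IK(SK)))
  [4] KK

Term B:
  start: K(KK(II)(KK(II)))(I(SS)(KI(IK))(KK(SS)(SI(II))))
  [1] KK(II)(KK(II))
  [2] K(KK(II))
  [3] KK

Answer: SAME — A ⇓ KK, B ⇓ KK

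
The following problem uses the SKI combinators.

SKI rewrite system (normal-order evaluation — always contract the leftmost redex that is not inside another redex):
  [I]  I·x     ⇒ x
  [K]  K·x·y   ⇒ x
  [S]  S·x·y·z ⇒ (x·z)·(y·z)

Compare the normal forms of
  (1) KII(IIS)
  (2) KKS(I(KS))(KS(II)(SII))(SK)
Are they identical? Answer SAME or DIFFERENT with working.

Answer: SAME — A ⇓ S, B ⇓ S

Reduction:
Term A:
  start: KII(IIS)
  step 1: I(IIS)
  step 2: IIS
  step 3: IS
  step 4: S

Term B:
  start: KKS(I(KS))(KS(II)(SII))(SK)
  step 1: K(I(KS))(KS(II)(SII))(SK)
  step 2: I(KS)(SK)
  step 3: KS(SK)
  step 4: S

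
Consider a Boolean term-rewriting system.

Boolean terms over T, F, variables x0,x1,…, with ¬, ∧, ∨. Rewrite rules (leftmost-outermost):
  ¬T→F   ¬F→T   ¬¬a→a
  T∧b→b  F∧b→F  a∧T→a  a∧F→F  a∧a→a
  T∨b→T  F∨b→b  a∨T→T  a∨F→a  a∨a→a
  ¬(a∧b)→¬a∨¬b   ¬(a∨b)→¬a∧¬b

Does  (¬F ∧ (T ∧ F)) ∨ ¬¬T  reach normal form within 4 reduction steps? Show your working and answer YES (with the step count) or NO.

  start: (¬F ∧ (T ∧ F)) ∨ ¬¬T
  [1] (T ∧ (T ∧ F)) ∨ ¬¬T
  [2] (T ∧ F) ∨ ¬¬T
  [3] F ∨ ¬¬T
  [4] ¬¬T

Answer: NO — after 4 steps the term is ¬¬T, not yet normal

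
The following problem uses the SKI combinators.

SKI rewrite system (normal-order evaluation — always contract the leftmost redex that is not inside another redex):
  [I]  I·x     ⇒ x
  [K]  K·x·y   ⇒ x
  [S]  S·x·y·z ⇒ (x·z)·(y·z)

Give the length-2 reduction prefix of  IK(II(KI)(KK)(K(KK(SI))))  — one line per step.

  start: IK(II(KI)(KK)(K(KK(SI))))
  [1] K(II(KI)(KK)(K(KK(SI))))
  [2] K(I(KI)(KK)(K(KK(SI))))

Answer: after 2 steps: K(I(KI)(KK)(K(KK(SI))))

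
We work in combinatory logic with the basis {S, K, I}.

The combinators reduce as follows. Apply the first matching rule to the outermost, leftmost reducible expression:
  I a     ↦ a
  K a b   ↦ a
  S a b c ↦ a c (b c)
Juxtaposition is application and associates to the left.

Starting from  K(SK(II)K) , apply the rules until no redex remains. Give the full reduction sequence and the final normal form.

Answer: normal form = KK  (in 2 steps)

Derivation:
  start: K(SK(II)K)
  [1] K(KK(IIK))
  [2] KK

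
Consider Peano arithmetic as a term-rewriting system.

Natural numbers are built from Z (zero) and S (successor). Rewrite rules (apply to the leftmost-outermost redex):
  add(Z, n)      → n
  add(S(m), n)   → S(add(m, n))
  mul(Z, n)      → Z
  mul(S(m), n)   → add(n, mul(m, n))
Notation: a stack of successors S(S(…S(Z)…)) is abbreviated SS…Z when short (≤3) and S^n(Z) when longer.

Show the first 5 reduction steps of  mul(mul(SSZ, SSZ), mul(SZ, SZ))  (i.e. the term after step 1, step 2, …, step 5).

Answer: after 5 steps: add(S(add(Z, mul(Z, SZ))), mul(add(SZ, mul(SZ, SSZ)), mul(SZ, SZ)))

Derivation:
  start: mul(mul(SSZ, SSZ), mul(SZ, SZ))
  [1] mul(add(SSZ, mul(SZ, SSZ)), mul(SZ, SZ))
  [2] mul(S(add(SZ, mul(SZ, SSZ))), mul(SZ, SZ))
  [3] add(mul(SZ, SZ), mul(add(SZ, mul(SZ, SSZ)), mul(SZ, SZ)))
  [4] add(add(SZ, mul(Z, SZ)), mul(add(SZ, mul(SZ, SSZ)), mul(SZ, SZ)))
  [5] add(S(add(Z, mul(Z, SZ))), mul(add(SZ, mul(SZ, SSZ)), mul(SZ, SZ)))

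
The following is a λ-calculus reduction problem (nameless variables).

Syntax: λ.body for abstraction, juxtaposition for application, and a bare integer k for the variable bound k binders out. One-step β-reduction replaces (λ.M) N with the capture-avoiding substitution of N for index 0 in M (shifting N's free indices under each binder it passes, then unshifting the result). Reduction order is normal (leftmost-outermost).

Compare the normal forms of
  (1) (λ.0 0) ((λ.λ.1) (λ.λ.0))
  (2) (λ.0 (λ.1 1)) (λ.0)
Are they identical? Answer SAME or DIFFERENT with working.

Term A:
  start: (λ.0 0) ((λ.λ.1) (λ.λ.0))
  [1] (λ.λ.1) (λ.λ.0) ((λ.λ.1) (λ.λ.0))
  [2] (λ.λ.λ.0) ((λ.λ.1) (λ.λ.0))
  [3] λ.λ.0

Term B:
  start: (λ.0 (λ.1 1)) (λ.0)
  [1] (λ.0) (λ.(λ.0) (λ.0))
  [2] λ.(λ.0) (λ.0)
  [3] λ.λ.0

Answer: SAME — A ⇓ λ.λ.0, B ⇓ λ.λ.0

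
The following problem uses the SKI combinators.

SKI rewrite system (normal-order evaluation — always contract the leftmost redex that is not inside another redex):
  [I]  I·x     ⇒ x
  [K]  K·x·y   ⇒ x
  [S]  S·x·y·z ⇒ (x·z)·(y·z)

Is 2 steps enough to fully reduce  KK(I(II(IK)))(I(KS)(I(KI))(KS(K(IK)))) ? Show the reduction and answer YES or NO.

  start: KK(I(II(IK)))(I(KS)(I(KI))(KS(K(IK))))
  [1] K(I(KS)(I(KI))(KS(K(IK))))
  [2] K(KS(I(KI))(KS(K(IK))))

Answer: NO — after 2 steps the term is K(KS(I(KI))(KS(K(IK)))), not yet normal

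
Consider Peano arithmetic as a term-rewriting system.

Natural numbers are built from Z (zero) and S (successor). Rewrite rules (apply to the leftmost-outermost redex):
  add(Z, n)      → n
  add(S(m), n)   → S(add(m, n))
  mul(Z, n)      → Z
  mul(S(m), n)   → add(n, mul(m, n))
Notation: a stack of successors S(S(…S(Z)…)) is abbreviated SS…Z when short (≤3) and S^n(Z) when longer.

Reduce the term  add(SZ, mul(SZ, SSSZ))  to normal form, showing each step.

  start: add(SZ, mul(SZ, SSSZ))
  →1  S(add(Z, mul(SZ, SSSZ)))
  →2  S(mul(SZ, SSSZ))
  →3  S(add(SSSZ, mul(Z, SSSZ)))
  →4  S(S(add(SSZ, mul(Z, SSSZ))))
  →5  S(S(S(add(SZ, mul(Z, SSSZ)))))
  →6  S(S(S(S(add(Z, mul(Z, SSSZ))))))
  →7  S(S(S(S(mul(Z, SSSZ)))))
  →8  S^4(Z)

Answer: normal form = S^4(Z)  (in 8 steps)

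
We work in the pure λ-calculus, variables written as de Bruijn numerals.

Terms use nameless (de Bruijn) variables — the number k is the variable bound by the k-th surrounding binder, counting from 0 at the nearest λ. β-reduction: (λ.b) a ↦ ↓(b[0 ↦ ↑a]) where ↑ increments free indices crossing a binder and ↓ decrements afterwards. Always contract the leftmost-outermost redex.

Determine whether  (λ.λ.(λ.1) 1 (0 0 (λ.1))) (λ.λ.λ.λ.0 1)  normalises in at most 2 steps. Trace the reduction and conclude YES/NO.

Answer: YES — reaches normal form λ.0 (0 0 (λ.1)) in 2 ≤ 2 steps

Derivation:
  start: (λ.λ.(λ.1) 1 (0 0 (λ.1))) (λ.λ.λ.λ.0 1)
  →1  λ.(λ.1) (λ.λ.λ.λ.0 1) (0 0 (λ.1))
  →2  λ.0 (0 0 (λ.1))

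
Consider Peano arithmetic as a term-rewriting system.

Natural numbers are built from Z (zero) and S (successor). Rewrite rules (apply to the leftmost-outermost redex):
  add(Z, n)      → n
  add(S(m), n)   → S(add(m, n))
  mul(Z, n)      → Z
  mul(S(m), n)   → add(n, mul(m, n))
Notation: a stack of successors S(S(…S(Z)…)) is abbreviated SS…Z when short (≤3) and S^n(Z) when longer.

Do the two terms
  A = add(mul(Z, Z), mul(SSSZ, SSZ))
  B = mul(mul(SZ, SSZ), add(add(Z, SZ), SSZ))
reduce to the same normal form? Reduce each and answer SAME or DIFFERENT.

Answer: SAME — A ⇓ S^6(Z), B ⇓ S^6(Z)

Reduction:
Term A:
  start: add(mul(Z, Z), mul(SSSZ, SSZ))
  step 1: add(Z, mul(SSSZ, SSZ))
  step 2: mul(SSSZ, SSZ)
  step 3: add(SSZ, mul(SSZ, SSZ))
  step 4: S(add(SZ, mul(SSZ, SSZ)))
  step 5: S(S(add(Z, mul(SSZ, SSZ))))
  step 6: S(S(mul(SSZ, SSZ)))
  step 7: S(S(add(SSZ, mul(SZ, SSZ))))
  step 8: S(S(S(add(SZ, mul(SZ, SSZ)))))
  step 9: S(S(S(S(add(Z, mul(SZ, SSZ))))))
  step 10: S(S(S(S(mul(SZ, SSZ)))))
  step 11: S(S(S(S(add(SSZ, mul(Z, SSZ))))))
  step 12: S(S(S(S(S(add(SZ, mul(Z, SSZ)))))))
  step 13: S(S(S(S(S(S(add(Z, mul(Z, SSZ))))))))
  step 14: S(S(S(S(S(S(mul(Z, SSZ)))))))
  step 15: S^6(Z)

Term B:
  start: mul(mul(SZ, SSZ), add(add(Z, SZ), SSZ))
  step 1: mul(add(SSZ, mul(Z, SSZ)), add(add(Z, SZ), SSZ))
  step 2: mul(S(add(SZ, mul(Z, SSZ))), add(add(Z, SZ), SSZ))
  step 3: add(add(add(Z, SZ), SSZ), mul(add(SZ, mul(Z, SSZ)), add(add(Z, SZ), SSZ)))
  step 4: add(add(SZ, SSZ), mul(add(SZ, mul(Z, SSZ)), add(add(Z, SZ), SSZ)))
  step 5: add(S(add(Z, SSZ)), mul(add(SZ, mul(Z, SSZ)), add(add(Z, SZ), SSZ)))
  step 6: S(add(add(Z, SSZ), mul(add(SZ, mul(Z, SSZ)), add(add(Z, SZ), SSZ))))
  step 7: S(add(SSZ, mul(add(SZ, mul(Z, SSZ)), add(add(Z, SZ), SSZ))))
  step 8: S(S(add(SZ, mul(add(SZ, mul(Z, SSZ)), add(add(Z, SZ), SSZ)))))
  step 9: S(S(S(add(Z, mul(add(SZ, mul(Z, SSZ)), add(add(Z, SZ), SSZ))))))
  step 10: S(S(S(mul(add(SZ, mul(Z, SSZ)), add(add(Z, SZ), SSZ)))))
  step 11: S(S(S(mul(S(add(Z, mul(Z, SSZ))), add(add(Z, SZ), SSZ)))))
  step 12: S(S(S(add(add(add(Z, SZ), SSZ), mul(add(Z, mul(Z, SSZ)), add(add(Z, SZ), SSZ))))))
  step 13: S(S(S(add(add(SZ, SSZ), mul(add(Z, mul(Z, SSZ)), add(add(Z, SZ), SSZ))))))
  step 14: S(S(S(add(S(add(Z, SSZ)), mul(add(Z, mul(Z, SSZ)), add(add(Z, SZ), SSZ))))))
  step 15: S(S(S(S(add(add(Z, SSZ), mul(add(Z, mul(Z, SSZ)), add(add(Z, SZ), SSZ)))))))
  step 16: S(S(S(S(add(SSZ, mul(add(Z, mul(Z, SSZ)), add(add(Z, SZ), SSZ)))))))
  step 17: S(S(S(S(S(add(SZ, mul(add(Z, mul(Z, SSZ)), add(add(Z, SZ), SSZ))))))))
  step 18: S(S(S(S(S(S(add(Z, mul(add(Z, mul(Z, SSZ)), add(add(Z, SZ), SSZ)))))))))
  step 19: S(S(S(S(S(S(mul(add(Z, mul(Z, SSZ)), add(add(Z, SZ), SSZ))))))))
  step 20: S(S(S(S(S(S(mul(mul(Z, SSZ), add(add(Z, SZ), SSZ))))))))
  step 21: S(S(S(S(S(S(mul(Z, add(add(Z, SZ), SSZ))))))))
  step 22: S^6(Z)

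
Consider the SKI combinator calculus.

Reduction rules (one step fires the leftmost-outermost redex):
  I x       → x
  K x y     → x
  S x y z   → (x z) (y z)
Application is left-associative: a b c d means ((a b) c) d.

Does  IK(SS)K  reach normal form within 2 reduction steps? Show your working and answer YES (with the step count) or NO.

  start: IK(SS)K
  →1  K(SS)K
  →2  SS

Answer: YES — reaches normal form SS in 2 ≤ 2 steps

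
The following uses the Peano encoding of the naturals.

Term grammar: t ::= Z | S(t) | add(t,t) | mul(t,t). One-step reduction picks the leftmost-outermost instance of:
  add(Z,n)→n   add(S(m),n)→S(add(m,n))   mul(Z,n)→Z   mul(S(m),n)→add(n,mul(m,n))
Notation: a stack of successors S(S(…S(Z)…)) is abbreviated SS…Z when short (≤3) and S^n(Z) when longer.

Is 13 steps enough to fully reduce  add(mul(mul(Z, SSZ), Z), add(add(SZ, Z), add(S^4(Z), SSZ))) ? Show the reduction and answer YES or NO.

Answer: YES — reaches normal form S^7(Z) in 12 ≤ 13 steps

Working:
  start: add(mul(mul(Z, SSZ), Z), add(add(SZ, Z), add(S^4(Z), SSZ)))
  [1] add(mul(Z, Z), add(add(SZ, Z), add(S^4(Z), SSZ)))
  [2] add(Z, add(add(SZ, Z), add(S^4(Z), SSZ)))
  [3] add(add(SZ, Z), add(S^4(Z), SSZ))
  [4] add(S(add(Z, Z)), add(S^4(Z), SSZ))
  [5] S(add(add(Z, Z), add(S^4(Z), SSZ)))
  [6] S(add(Z, add(S^4(Z), SSZ)))
  [7] S(add(S^4(Z), SSZ))
  [8] S(S(add(SSSZ, SSZ)))
  [9] S(S(S(add(SSZ, SSZ))))
  [10] S(S(S(S(add(SZ, SSZ)))))
  [11] S(S(S(S(S(add(Z, SSZ))))))
  [12] S^7(Z)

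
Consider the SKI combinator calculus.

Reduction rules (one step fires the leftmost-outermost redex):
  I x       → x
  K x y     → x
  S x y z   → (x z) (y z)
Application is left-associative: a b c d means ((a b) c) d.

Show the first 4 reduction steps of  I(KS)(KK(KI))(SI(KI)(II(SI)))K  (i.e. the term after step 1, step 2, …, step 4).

Answer: after 4 steps: S(II(SI)(KI(II(SI))))K

Derivation:
  start: I(KS)(KK(KI))(SI(KI)(II(SI)))K
  [1] KS(KK(KI))(SI(KI)(II(SI)))K
  [2] S(SI(KI)(II(SI)))K
  [3] S(I(II(SI))(KI(II(SI))))K
  [4] S(II(SI)(KI(II(SI))))K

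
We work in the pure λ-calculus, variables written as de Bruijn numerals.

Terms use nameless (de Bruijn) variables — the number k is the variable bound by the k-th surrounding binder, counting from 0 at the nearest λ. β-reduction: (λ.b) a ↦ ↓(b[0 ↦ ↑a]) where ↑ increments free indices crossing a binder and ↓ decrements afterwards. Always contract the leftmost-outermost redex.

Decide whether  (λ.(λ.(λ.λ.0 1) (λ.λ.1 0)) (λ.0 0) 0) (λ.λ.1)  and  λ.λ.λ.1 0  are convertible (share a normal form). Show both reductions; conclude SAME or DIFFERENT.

Term A:
  start: (λ.(λ.(λ.λ.0 1) (λ.λ.1 0)) (λ.0 0) 0) (λ.λ.1)
  [1] (λ.(λ.λ.0 1) (λ.λ.1 0)) (λ.0 0) (λ.λ.1)
  [2] (λ.λ.0 1) (λ.λ.1 0) (λ.λ.1)
  [3] (λ.0 (λ.λ.1 0)) (λ.λ.1)
  [4] (λ.λ.1) (λ.λ.1 0)
  [5] λ.λ.λ.1 0

Term B:
  start: λ.λ.λ.1 0

Answer: SAME — A ⇓ λ.λ.λ.1 0, B ⇓ λ.λ.λ.1 0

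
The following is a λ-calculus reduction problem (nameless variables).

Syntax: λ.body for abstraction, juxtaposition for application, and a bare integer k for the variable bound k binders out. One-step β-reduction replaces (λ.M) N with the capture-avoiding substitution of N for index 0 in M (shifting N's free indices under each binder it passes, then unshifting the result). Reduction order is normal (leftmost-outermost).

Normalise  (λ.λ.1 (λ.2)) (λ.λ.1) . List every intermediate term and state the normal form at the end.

Answer: normal form = λ.λ.λ.λ.λ.1  (in 2 steps)

Working:
  start: (λ.λ.1 (λ.2)) (λ.λ.1)
  step 1: λ.(λ.λ.1) (λ.λ.λ.1)
  step 2: λ.λ.λ.λ.λ.1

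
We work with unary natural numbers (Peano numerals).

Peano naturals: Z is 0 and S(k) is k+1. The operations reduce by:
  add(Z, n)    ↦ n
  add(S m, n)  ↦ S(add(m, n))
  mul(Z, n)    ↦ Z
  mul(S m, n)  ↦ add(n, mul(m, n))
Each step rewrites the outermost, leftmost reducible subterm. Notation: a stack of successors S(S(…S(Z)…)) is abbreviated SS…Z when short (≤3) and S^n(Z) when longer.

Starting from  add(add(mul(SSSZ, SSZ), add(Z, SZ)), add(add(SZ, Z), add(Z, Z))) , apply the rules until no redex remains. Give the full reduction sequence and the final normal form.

  start: add(add(mul(SSSZ, SSZ), add(Z, SZ)), add(add(SZ, Z), add(Z, Z)))
  [1] add(add(add(SSZ, mul(SSZ, SSZ)), add(Z, SZ)), add(add(SZ, Z), add(Z, Z)))
  [2] add(add(S(add(SZ, mul(SSZ, SSZ))), add(Z, SZ)), add(add(SZ, Z), add(Z, Z)))
  [3] add(S(add(add(SZ, mul(SSZ, SSZ)), add(Z, SZ))), add(add(SZ, Z), add(Z, Z)))
  [4] S(add(add(add(SZ, mul(SSZ, SSZ)), add(Z, SZ)), add(add(SZ, Z), add(Z, Z))))
  [5] S(add(add(S(add(Z, mul(SSZ, SSZ))), add(Z, SZ)), add(add(SZ, Z), add(Z, Z))))
  [6] S(add(S(add(add(Z, mul(SSZ, SSZ)), add(Z, SZ))), add(add(SZ, Z), add(Z, Z))))
  [7] S(S(add(add(add(Z, mul(SSZ, SSZ)), add(Z, SZ)), add(add(SZ, Z), add(Z, Z)))))
  [8] S(S(add(add(mul(SSZ, SSZ), add(Z, SZ)), add(add(SZ, Z), add(Z, Z)))))
  [9] S(S(add(add(add(SSZ, mul(SZ, SSZ)), add(Z, SZ)), add(add(SZ, Z), add(Z, Z)))))
  [10] S(S(add(add(S(add(SZ, mul(SZ, SSZ))), add(Z, SZ)), add(add(SZ, Z), add(Z, Z)))))
  [11] S(S(add(S(add(add(SZ, mul(SZ, SSZ)), add(Z, SZ))), add(add(SZ, Z), add(Z, Z)))))
  [12] S(S(S(add(add(add(SZ, mul(SZ, SSZ)), add(Z, SZ)), add(add(SZ, Z), add(Z, Z))))))
  [13] S(S(S(add(add(S(add(Z, mul(SZ, SSZ))), add(Z, SZ)), add(add(SZ, Z), add(Z, Z))))))
  [14] S(S(S(add(S(add(add(Z, mul(SZ, SSZ)), add(Z, SZ))), add(add(SZ, Z), add(Z, Z))))))
  [15] S(S(S(S(add(add(add(Z, mul(SZ, SSZ)), add(Z, SZ)), add(add(SZ, Z), add(Z, Z)))))))
  [16] S(S(S(S(add(add(mul(SZ, SSZ), add(Z, SZ)), add(add(SZ, Z), add(Z, Z)))))))
  [17] S(S(S(S(add(add(add(SSZ, mul(Z, SSZ)), add(Z, SZ)), add(add(SZ, Z), add(Z, Z)))))))
  [18] S(S(S(S(add(add(S(add(SZ, mul(Z, SSZ))), add(Z, SZ)), add(add(SZ, Z), add(Z, Z)))))))
  [19] S(S(S(S(add(S(add(add(SZ, mul(Z, SSZ)), add(Z, SZ))), add(add(SZ, Z), add(Z, Z)))))))
  [20] S(S(S(S(S(add(add(add(SZ, mul(Z, SSZ)), add(Z, SZ)), add(add(SZ, Z), add(Z, Z))))))))
  [21] S(S(S(S(S(add(add(S(add(Z, mul(Z, SSZ))), add(Z, SZ)), add(add(SZ, Z), add(Z, Z))))))))
  [22] S(S(S(S(S(add(S(add(add(Z, mul(Z, SSZ)), add(Z, SZ))), add(add(SZ, Z), add(Z, Z))))))))
  [23] S(S(S(S(S(S(add(add(add(Z, mul(Z, SSZ)), add(Z, SZ)), add(add(SZ, Z), add(Z, Z)))))))))
  [24] S(S(S(S(S(S(add(add(mul(Z, SSZ), add(Z, SZ)), add(add(SZ, Z), add(Z, Z)))))))))
  [25] S(S(S(S(S(S(add(add(Z, add(Z, SZ)), add(add(SZ, Z), add(Z, Z)))))))))
  [26] S(S(S(S(S(S(add(add(Z, SZ), add(add(SZ, Z), add(Z, Z)))))))))
  [27] S(S(S(S(S(S(add(SZ, add(add(SZ, Z), add(Z, Z)))))))))
  [28] S(S(S(S(S(S(S(add(Z, add(add(SZ, Z), add(Z, Z))))))))))
  [29] S(S(S(S(S(S(S(add(add(SZ, Z), add(Z, Z)))))))))
  [30] S(S(S(S(S(S(S(add(S(add(Z, Z)), add(Z, Z)))))))))
  [31] S(S(S(S(S(S(S(S(add(add(Z, Z), add(Z, Z))))))))))
  [32] S(S(S(S(S(S(S(S(add(Z, add(Z, Z))))))))))
  [33] S(S(S(S(S(S(S(S(add(Z, Z)))))))))
  [34] S^8(Z)

Answer: normal form = S^8(Z)  (in 34 steps)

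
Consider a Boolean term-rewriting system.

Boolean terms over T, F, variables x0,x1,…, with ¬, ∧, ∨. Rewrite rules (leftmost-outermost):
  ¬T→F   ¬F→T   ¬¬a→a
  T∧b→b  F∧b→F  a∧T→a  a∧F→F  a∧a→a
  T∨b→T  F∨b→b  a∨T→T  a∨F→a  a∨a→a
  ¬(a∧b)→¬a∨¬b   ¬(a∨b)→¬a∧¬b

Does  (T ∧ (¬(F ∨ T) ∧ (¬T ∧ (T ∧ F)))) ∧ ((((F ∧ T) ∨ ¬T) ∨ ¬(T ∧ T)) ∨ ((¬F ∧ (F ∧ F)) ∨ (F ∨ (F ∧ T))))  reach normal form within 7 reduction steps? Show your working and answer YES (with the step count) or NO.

  start: (T ∧ (¬(F ∨ T) ∧ (¬T ∧ (T ∧ F)))) ∧ ((((F ∧ T) ∨ ¬T) ∨ ¬(T ∧ T)) ∨ ((¬F ∧ (F ∧ F)) ∨ (F ∨ (F ∧ T))))
  [1] (¬(F ∨ T) ∧ (¬T ∧ (T ∧ F))) ∧ ((((F ∧ T) ∨ ¬T) ∨ ¬(T ∧ T)) ∨ ((¬F ∧ (F ∧ F)) ∨ (F ∨ (F ∧ T))))
  [2] ((¬F ∧ ¬T) ∧ (¬T ∧ (T ∧ F))) ∧ ((((F ∧ T) ∨ ¬T) ∨ ¬(T ∧ T)) ∨ ((¬F ∧ (F ∧ F)) ∨ (F ∨ (F ∧ T))))
  [3] ((T ∧ ¬T) ∧ (¬T ∧ (T ∧ F))) ∧ ((((F ∧ T) ∨ ¬T) ∨ ¬(T ∧ T)) ∨ ((¬F ∧ (F ∧ F)) ∨ (F ∨ (F ∧ T))))
  [4] (¬T ∧ (¬T ∧ (T ∧ F))) ∧ ((((F ∧ T) ∨ ¬T) ∨ ¬(T ∧ T)) ∨ ((¬F ∧ (F ∧ F)) ∨ (F ∨ (F ∧ T))))
  [5] (F ∧ (¬T ∧ (T ∧ F))) ∧ ((((F ∧ T) ∨ ¬T) ∨ ¬(T ∧ T)) ∨ ((¬F ∧ (F ∧ F)) ∨ (F ∨ (F ∧ T))))
  [6] F ∧ ((((F ∧ T) ∨ ¬T) ∨ ¬(T ∧ T)) ∨ ((¬F ∧ (F ∧ F)) ∨ (F ∨ (F ∧ T))))
  [7] F

Answer: YES — reaches normal form F in 7 ≤ 7 steps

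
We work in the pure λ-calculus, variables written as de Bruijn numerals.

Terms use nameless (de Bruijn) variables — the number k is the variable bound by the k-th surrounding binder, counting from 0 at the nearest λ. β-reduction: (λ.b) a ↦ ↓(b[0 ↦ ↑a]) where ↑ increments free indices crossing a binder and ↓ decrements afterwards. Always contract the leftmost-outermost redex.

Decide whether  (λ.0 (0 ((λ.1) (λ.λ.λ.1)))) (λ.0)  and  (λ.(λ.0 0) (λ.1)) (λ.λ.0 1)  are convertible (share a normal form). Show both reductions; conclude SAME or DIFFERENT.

Answer: DIFFERENT — A ⇓ λ.0, B ⇓ λ.λ.0 1

Reduction:
Term A:
  start: (λ.0 (0 ((λ.1) (λ.λ.λ.1)))) (λ.0)
  step 1: (λ.0) ((λ.0) ((λ.λ.0) (λ.λ.λ.1)))
  step 2: (λ.0) ((λ.λ.0) (λ.λ.λ.1))
  step 3: (λ.λ.0) (λ.λ.λ.1)
  step 4: λ.0

Term B:
  start: (λ.(λ.0 0) (λ.1)) (λ.λ.0 1)
  step 1: (λ.0 0) (λ.λ.λ.0 1)
  step 2: (λ.λ.λ.0 1) (λ.λ.λ.0 1)
  step 3: λ.λ.0 1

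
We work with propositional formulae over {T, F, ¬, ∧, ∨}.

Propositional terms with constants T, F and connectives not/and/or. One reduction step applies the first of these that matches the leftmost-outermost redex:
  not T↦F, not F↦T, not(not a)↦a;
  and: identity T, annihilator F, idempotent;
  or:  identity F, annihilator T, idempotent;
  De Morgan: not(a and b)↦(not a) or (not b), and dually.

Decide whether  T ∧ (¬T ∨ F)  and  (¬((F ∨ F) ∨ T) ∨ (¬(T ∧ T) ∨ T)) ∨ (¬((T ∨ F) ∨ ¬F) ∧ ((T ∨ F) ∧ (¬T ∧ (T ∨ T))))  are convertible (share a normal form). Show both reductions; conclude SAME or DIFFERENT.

Term A:
  start: T ∧ (¬T ∨ F)
  →1  ¬T ∨ F
  →2  ¬T
  →3  F

Term B:
  start: (¬((F ∨ F) ∨ T) ∨ (¬(T ∧ T) ∨ T)) ∨ (¬((T ∨ F) ∨ ¬F) ∧ ((T ∨ F) ∧ (¬T ∧ (T ∨ T))))
  →1  ((¬(F ∨ F) ∧ ¬T) ∨ (¬(T ∧ T) ∨ T)) ∨ (¬((T ∨ F) ∨ ¬F) ∧ ((T ∨ F) ∧ (¬T ∧ (T ∨ T))))
  →2  (((¬F ∧ ¬F) ∧ ¬T) ∨ (¬(T ∧ T) ∨ T)) ∨ (¬((T ∨ F) ∨ ¬F) ∧ ((T ∨ F) ∧ (¬T ∧ (T ∨ T))))
  →3  ((¬F ∧ ¬T) ∨ (¬(T ∧ T) ∨ T)) ∨ (¬((T ∨ F) ∨ ¬F) ∧ ((T ∨ F) ∧ (¬T ∧ (T ∨ T))))
  →4  ((T ∧ ¬T) ∨ (¬(T ∧ T) ∨ T)) ∨ (¬((T ∨ F) ∨ ¬F) ∧ ((T ∨ F) ∧ (¬T ∧ (T ∨ T))))
  →5  (¬T ∨ (¬(T ∧ T) ∨ T)) ∨ (¬((T ∨ F) ∨ ¬F) ∧ ((T ∨ F) ∧ (¬T ∧ (T ∨ T))))
  →6  (F ∨ (¬(T ∧ T) ∨ T)) ∨ (¬((T ∨ F) ∨ ¬F) ∧ ((T ∨ F) ∧ (¬T ∧ (T ∨ T))))
  →7  (¬(T ∧ T) ∨ T) ∨ (¬((T ∨ F) ∨ ¬F) ∧ ((T ∨ F) ∧ (¬T ∧ (T ∨ T))))
  →8  T ∨ (¬((T ∨ F) ∨ ¬F) ∧ ((T ∨ F) ∧ (¬T ∧ (T ∨ T))))
  →9  T

Answer: DIFFERENT — A ⇓ F, B ⇓ T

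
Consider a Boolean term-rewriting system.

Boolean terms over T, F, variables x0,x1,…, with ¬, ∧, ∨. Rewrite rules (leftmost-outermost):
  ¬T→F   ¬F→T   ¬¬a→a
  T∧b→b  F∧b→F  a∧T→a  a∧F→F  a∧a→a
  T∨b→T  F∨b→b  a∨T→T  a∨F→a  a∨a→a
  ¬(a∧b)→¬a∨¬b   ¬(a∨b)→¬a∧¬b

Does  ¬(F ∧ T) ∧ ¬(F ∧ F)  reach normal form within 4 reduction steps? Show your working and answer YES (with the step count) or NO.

  start: ¬(F ∧ T) ∧ ¬(F ∧ F)
  step 1: (¬F ∨ ¬T) ∧ ¬(F ∧ F)
  step 2: (T ∨ ¬T) ∧ ¬(F ∧ F)
  step 3: T ∧ ¬(F ∧ F)
  step 4: ¬(F ∧ F)

Answer: NO — after 4 steps the term is ¬(F ∧ F), not yet normal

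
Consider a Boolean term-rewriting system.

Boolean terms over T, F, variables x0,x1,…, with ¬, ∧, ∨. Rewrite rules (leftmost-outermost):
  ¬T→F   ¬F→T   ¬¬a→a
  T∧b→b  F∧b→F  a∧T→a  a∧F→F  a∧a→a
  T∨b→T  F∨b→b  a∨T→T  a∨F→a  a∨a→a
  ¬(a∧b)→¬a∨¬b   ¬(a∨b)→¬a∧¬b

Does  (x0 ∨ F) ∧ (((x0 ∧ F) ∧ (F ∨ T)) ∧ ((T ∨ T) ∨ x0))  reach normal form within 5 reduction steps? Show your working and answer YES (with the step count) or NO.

Answer: YES — reaches normal form F in 5 ≤ 5 steps

Derivation:
  start: (x0 ∨ F) ∧ (((x0 ∧ F) ∧ (F ∨ T)) ∧ ((T ∨ T) ∨ x0))
  step 1: x0 ∧ (((x0 ∧ F) ∧ (F ∨ T)) ∧ ((T ∨ T) ∨ x0))
  step 2: x0 ∧ ((F ∧ (F ∨ T)) ∧ ((T ∨ T) ∨ x0))
  step 3: x0 ∧ (F ∧ ((T ∨ T) ∨ x0))
  step 4: x0 ∧ F
  step 5: F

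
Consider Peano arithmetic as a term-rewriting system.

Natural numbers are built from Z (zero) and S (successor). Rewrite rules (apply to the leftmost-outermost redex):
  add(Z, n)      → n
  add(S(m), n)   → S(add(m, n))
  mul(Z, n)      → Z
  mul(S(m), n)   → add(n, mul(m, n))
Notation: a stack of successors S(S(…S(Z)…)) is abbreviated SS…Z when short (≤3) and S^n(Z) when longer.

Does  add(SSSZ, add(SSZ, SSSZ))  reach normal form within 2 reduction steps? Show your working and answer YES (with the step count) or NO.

  start: add(SSSZ, add(SSZ, SSSZ))
  →1  S(add(SSZ, add(SSZ, SSSZ)))
  →2  S(S(add(SZ, add(SSZ, SSSZ))))

Answer: NO — after 2 steps the term is S(S(add(SZ, add(SSZ, SSSZ)))), not yet normal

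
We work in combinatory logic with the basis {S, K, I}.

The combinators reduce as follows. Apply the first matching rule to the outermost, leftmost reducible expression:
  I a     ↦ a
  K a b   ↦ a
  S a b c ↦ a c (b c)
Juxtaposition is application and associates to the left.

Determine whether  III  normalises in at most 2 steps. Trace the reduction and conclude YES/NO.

  start: III
  step 1: II
  step 2: I

Answer: YES — reaches normal form I in 2 ≤ 2 steps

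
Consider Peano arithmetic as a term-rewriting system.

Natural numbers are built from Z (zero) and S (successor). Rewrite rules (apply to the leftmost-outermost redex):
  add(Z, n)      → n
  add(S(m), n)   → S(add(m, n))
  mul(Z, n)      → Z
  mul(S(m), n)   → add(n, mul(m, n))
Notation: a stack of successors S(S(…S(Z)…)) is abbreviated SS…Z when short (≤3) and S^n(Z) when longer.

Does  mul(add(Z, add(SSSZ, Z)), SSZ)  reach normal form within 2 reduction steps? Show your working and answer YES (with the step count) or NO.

Answer: NO — after 2 steps the term is mul(S(add(SSZ, Z)), SSZ), not yet normal

Derivation:
  start: mul(add(Z, add(SSSZ, Z)), SSZ)
  step 1: mul(add(SSSZ, Z), SSZ)
  step 2: mul(S(add(SSZ, Z)), SSZ)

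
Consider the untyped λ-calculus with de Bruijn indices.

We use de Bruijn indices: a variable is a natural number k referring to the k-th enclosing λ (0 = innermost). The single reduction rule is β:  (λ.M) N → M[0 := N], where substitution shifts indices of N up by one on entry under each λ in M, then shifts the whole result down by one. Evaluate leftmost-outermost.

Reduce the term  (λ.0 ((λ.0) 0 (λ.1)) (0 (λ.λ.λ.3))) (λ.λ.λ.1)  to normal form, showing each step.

  start: (λ.0 ((λ.0) 0 (λ.1)) (0 (λ.λ.λ.3))) (λ.λ.λ.1)
  [1] (λ.λ.λ.1) ((λ.0) (λ.λ.λ.1) (λ.λ.λ.λ.1)) ((λ.λ.λ.1) (λ.λ.λ.λ.λ.λ.1))
  [2] (λ.λ.1) ((λ.λ.λ.1) (λ.λ.λ.λ.λ.λ.1))
  [3] λ.(λ.λ.λ.1) (λ.λ.λ.λ.λ.λ.1)
  [4] λ.λ.λ.1

Answer: normal form = λ.λ.λ.1  (in 4 steps)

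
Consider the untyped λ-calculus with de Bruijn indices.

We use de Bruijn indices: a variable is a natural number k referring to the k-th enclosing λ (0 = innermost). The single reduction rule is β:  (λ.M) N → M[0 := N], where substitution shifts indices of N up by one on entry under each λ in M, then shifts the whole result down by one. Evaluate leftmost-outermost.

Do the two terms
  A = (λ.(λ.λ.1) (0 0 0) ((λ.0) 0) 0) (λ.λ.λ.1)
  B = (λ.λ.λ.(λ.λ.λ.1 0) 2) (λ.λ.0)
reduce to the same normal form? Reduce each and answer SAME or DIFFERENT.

Answer: DIFFERENT — A ⇓ λ.λ.λ.1, B ⇓ λ.λ.λ.λ.1 0

Reduction:
Term A:
  start: (λ.(λ.λ.1) (0 0 0) ((λ.0) 0) 0) (λ.λ.λ.1)
  →1  (λ.λ.1) ((λ.λ.λ.1) (λ.λ.λ.1) (λ.λ.λ.1)) ((λ.0) (λ.λ.λ.1)) (λ.λ.λ.1)
  →2  (λ.(λ.λ.λ.1) (λ.λ.λ.1) (λ.λ.λ.1)) ((λ.0) (λ.λ.λ.1)) (λ.λ.λ.1)
  →3  (λ.λ.λ.1) (λ.λ.λ.1) (λ.λ.λ.1) (λ.λ.λ.1)
  →4  (λ.λ.1) (λ.λ.λ.1) (λ.λ.λ.1)
  →5  (λ.λ.λ.λ.1) (λ.λ.λ.1)
  →6  λ.λ.λ.1

Term B:
  start: (λ.λ.λ.(λ.λ.λ.1 0) 2) (λ.λ.0)
  →1  λ.λ.(λ.λ.λ.1 0) (λ.λ.0)
  →2  λ.λ.λ.λ.1 0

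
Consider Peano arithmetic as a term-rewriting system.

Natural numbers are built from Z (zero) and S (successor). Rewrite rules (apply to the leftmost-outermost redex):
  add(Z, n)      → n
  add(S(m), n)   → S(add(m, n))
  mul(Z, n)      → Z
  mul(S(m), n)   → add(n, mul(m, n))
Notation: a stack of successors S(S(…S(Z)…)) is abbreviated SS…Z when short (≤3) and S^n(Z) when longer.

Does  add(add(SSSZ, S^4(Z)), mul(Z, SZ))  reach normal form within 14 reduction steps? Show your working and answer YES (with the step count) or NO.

  start: add(add(SSSZ, S^4(Z)), mul(Z, SZ))
  step 1: add(S(add(SSZ, S^4(Z))), mul(Z, SZ))
  step 2: S(add(add(SSZ, S^4(Z)), mul(Z, SZ)))
  step 3: S(add(S(add(SZ, S^4(Z))), mul(Z, SZ)))
  step 4: S(S(add(add(SZ, S^4(Z)), mul(Z, SZ))))
  step 5: S(S(add(S(add(Z, S^4(Z))), mul(Z, SZ))))
  step 6: S(S(S(add(add(Z, S^4(Z)), mul(Z, SZ)))))
  step 7: S(S(S(add(S^4(Z), mul(Z, SZ)))))
  step 8: S(S(S(S(add(SSSZ, mul(Z, SZ))))))
  step 9: S(S(S(S(S(add(SSZ, mul(Z, SZ)))))))
  step 10: S(S(S(S(S(S(add(SZ, mul(Z, SZ))))))))
  step 11: S(S(S(S(S(S(S(add(Z, mul(Z, SZ)))))))))
  step 12: S(S(S(S(S(S(S(mul(Z, SZ))))))))
  step 13: S^7(Z)

Answer: YES — reaches normal form S^7(Z) in 13 ≤ 14 steps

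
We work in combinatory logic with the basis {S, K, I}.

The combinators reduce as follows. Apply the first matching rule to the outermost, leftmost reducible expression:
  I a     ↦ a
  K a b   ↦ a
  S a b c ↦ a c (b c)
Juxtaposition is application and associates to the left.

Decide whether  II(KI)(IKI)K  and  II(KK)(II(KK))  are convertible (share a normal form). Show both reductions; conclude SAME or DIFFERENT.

Answer: SAME — A ⇓ K, B ⇓ K

Working:
Term A:
  start: II(KI)(IKI)K
  step 1: I(KI)(IKI)K
  step 2: KI(IKI)K
  step 3: IK
  step 4: K

Term B:
  start: II(KK)(II(KK))
  step 1: I(KK)(II(KK))
  step 2: KK(II(KK))
  step 3: K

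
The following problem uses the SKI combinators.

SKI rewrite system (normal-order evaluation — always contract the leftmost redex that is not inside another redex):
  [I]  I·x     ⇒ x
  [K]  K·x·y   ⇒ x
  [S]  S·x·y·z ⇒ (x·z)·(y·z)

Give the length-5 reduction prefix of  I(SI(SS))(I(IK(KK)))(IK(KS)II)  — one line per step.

Answer: after 5 steps: K(KK)(SS(I(IK(KK))))(IK(KS)II)

Derivation:
  start: I(SI(SS))(I(IK(KK)))(IK(KS)II)
  →1  SI(SS)(I(IK(KK)))(IK(KS)II)
  →2  I(I(IK(KK)))(SS(I(IK(KK))))(IK(KS)II)
  →3  I(IK(KK))(SS(I(IK(KK))))(IK(KS)II)
  →4  IK(KK)(SS(I(IK(KK))))(IK(KS)II)
  →5  K(KK)(SS(I(IK(KK))))(IK(KS)II)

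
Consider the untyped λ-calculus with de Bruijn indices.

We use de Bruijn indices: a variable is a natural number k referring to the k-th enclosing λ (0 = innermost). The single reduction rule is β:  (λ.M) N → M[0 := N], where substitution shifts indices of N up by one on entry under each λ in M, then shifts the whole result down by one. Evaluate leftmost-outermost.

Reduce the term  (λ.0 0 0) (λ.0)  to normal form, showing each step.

  start: (λ.0 0 0) (λ.0)
  →1  (λ.0) (λ.0) (λ.0)
  →2  (λ.0) (λ.0)
  →3  λ.0

Answer: normal form = λ.0  (in 3 steps)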